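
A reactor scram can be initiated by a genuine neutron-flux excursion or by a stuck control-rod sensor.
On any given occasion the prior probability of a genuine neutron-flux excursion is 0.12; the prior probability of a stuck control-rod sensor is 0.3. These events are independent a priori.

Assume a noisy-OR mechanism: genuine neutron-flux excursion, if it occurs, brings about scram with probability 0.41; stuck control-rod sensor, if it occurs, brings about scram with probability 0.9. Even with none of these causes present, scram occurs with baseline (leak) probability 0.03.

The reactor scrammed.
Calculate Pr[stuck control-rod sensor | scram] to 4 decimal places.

Under noisy-OR, P(scram | causes) = 1 − (1−0.03)·∏(1−qᵢ) over the active causes.
Enumerate the 4 (genuine neutron-flux excursion, stuck control-rod sensor) configurations and weight by the priors:
  P(scram) = 0.03*0.88*0.7 + 0.903*0.88*0.3 + 0.4277*0.12*0.7 + 0.94277*0.12*0.3
        = 0.018480 + 0.238392 + 0.035927 + 0.033940 = 0.326739
Keeping only the stuck control-rod sensor-present terms gives 0.272332, so
  P(stuck control-rod sensor | scram) = 0.272332 / 0.326739 ≈ 0.8335

Pr[stuck control-rod sensor | scram] ≈ 0.8335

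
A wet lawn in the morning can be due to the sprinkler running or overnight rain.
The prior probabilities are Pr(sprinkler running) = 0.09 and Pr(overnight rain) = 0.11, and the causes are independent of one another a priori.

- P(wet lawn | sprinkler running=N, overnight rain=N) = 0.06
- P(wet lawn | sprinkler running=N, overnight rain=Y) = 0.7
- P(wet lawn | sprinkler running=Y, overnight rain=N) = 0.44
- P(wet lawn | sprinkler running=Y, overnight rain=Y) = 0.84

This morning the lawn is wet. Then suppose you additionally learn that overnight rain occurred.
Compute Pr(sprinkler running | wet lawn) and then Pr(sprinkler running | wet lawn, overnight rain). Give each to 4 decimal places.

P(wet lawn) = 0.06*0.91*0.89 + 0.7*0.91*0.11 + 0.44*0.09*0.89 + 0.84*0.09*0.11 = 0.048594 + 0.070070 + 0.035244 + 0.008316 = 0.162224
Of this, 0.043560 comes from 0.035244 + 0.008316 (the sprinkler running=true cases).
P(sprinkler running | wet lawn) = 0.043560 / 0.162224 ≈ 0.2685

Now also conditioning on overnight rain=true:
P(wet lawn | overnight rain) = 0.7×0.91 + 0.84×0.09 = 0.637000 + 0.075600 = 0.712600
The sprinkler running-present share is 0.84×0.09 = 0.075600.
Hence the posterior is 0.075600/0.712600 ≈ 0.1061.

Pr(sprinkler running | wet lawn) ≈ 0.2685; Pr(sprinkler running | wet lawn, overnight rain) ≈ 0.1061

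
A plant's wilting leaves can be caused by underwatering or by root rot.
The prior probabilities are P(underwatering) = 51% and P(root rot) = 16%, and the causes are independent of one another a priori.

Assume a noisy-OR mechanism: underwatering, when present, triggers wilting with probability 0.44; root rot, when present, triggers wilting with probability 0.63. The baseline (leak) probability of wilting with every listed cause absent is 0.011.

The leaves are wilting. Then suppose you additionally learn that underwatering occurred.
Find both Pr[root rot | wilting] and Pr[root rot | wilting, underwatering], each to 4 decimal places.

Pr[root rot | wilting] ≈ 0.3693; Pr[root rot | wilting, underwatering] ≈ 0.2534

Under noisy-OR, P(wilting | causes) = 1 − (1−0.011)·∏(1−qᵢ) over the active causes.
Enumerate the 4 (underwatering, root rot) configurations and weight by the priors:
  P(wilting) = 0.011*0.49*0.84 + 0.63407*0.49*0.16 + 0.44616*0.51*0.84 + 0.795079*0.51*0.16
        = 0.004528 + 0.049711 + 0.191135 + 0.064878 = 0.310252
Configurations with root rot contribute 0.114589, so
  P(root rot | wilting) = 0.114589 / 0.310252 ≈ 0.3693

Now condition on the additional information:
Enumerate both values of root rot and weight by the priors:
  P(wilting | underwatering) = 0.44616*0.84 + 0.795079*0.16
        = 0.374774 + 0.127213 = 0.501987
Configurations with root rot contribute 0.127213, so
  P(root rot | wilting, underwatering) = 0.127213 / 0.501987 ≈ 0.2534
The drop from 0.3693 to 0.2534 is the explaining-away (discounting) effect.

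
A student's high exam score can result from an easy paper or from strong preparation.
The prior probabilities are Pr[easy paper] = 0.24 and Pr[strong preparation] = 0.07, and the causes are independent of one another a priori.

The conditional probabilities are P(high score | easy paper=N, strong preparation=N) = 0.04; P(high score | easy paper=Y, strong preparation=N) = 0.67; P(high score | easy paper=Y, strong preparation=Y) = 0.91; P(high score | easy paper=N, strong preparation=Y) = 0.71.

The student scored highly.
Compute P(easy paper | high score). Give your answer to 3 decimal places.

P(high score) = 0.04·0.76·0.93 + 0.71·0.76·0.07 + 0.67·0.24·0.93 + 0.91·0.24·0.07 = 0.028272 + 0.037772 + 0.149544 + 0.015288 = 0.230876
Restricting to configurations with easy paper present: 0.149544 + 0.015288 = 0.164832.
So P(easy paper | high score) = 0.164832/0.230876 ≈ 0.714.

P(easy paper | high score) ≈ 0.714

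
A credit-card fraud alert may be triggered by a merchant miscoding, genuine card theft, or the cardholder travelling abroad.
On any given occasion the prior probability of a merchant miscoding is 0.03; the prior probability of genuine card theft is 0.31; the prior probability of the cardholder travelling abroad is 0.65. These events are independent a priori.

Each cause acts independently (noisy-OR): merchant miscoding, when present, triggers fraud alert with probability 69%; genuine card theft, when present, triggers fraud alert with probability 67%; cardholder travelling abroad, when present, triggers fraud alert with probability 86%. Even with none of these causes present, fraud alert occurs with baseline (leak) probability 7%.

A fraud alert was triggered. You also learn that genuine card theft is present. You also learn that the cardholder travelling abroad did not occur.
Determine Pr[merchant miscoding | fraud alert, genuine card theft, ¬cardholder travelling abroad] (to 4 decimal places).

Pr[merchant miscoding | fraud alert, genuine card theft, ¬cardholder travelling abroad] ≈ 0.0388

Under noisy-OR, P(fraud alert | causes) = 1 − (1−0.07)·∏(1−qᵢ) over the active causes.
By total probability over both values of merchant miscoding:
  P(fraud alert | genuine card theft, ¬cardholder travelling abroad) = 0.6931·0.97 + 0.904861·0.03
        = 0.672307 + 0.027146 = 0.699453
The terms with merchant miscoding present sum to 0.027146, so
  P(merchant miscoding | fraud alert, genuine card theft, ¬cardholder travelling abroad) = 0.027146 / 0.699453 ≈ 0.0388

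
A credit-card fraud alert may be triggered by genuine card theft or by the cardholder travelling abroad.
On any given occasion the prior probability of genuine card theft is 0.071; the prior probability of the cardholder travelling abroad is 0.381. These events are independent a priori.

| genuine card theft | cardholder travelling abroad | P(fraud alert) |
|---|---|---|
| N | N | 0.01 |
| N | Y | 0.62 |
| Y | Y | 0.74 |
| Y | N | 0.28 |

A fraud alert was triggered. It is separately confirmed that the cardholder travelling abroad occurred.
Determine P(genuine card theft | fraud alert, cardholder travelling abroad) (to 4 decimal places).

P(genuine card theft | fraud alert, cardholder travelling abroad) ≈ 0.0836

By total probability over both values of genuine card theft:
  P(fraud alert | cardholder travelling abroad) = 0.62×0.929 + 0.74×0.071
        = 0.575980 + 0.052540 = 0.628520
Keeping only the genuine card theft-present terms gives 0.052540, so
  P(genuine card theft | fraud alert, cardholder travelling abroad) = 0.052540 / 0.628520 ≈ 0.0836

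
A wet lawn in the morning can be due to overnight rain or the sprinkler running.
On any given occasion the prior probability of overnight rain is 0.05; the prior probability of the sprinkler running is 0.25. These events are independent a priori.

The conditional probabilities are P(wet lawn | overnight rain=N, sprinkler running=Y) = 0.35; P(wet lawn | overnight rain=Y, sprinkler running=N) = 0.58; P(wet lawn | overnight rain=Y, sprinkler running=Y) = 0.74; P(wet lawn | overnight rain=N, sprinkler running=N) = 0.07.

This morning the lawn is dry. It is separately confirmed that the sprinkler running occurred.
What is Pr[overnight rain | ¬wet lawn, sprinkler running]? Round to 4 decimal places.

Pr[overnight rain | ¬wet lawn, sprinkler running] ≈ 0.0206

Numerator (weight on configurations with overnight rain): 0.26·0.05 = 0.013000
The normalizing constant is 0.65·0.95 + 0.26·0.05 = 0.630500
P(overnight rain | ¬wet lawn, sprinkler running) = 0.013000/0.630500 ≈ 0.0206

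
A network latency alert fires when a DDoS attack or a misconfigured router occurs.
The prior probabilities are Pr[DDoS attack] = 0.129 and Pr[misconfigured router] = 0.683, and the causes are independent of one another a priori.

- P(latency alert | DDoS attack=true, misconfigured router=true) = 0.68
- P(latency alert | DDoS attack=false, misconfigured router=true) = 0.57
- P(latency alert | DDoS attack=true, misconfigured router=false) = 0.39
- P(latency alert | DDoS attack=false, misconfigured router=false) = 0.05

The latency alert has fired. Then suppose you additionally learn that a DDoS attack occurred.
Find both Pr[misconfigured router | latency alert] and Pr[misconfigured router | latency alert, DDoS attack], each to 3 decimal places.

Weight on misconfigured router=true, given the evidence: 0.339089 + 0.059913 = 0.399002
Normalizer over all consistent configurations: 0.05·0.871·0.317 + 0.57·0.871·0.683 + 0.39·0.129·0.317 + 0.68·0.129·0.683 = 0.428755
Posterior = 0.399002 / 0.428755 ≈ 0.931

Now also conditioning on DDoS attack=true:
Numerator (weight on configurations with misconfigured router): 0.68×0.683 = 0.464440
The normalizing constant is 0.39×0.317 + 0.68×0.683 = 0.588070
P(misconfigured router | latency alert, DDoS attack) = 0.464440/0.588070 ≈ 0.790
— DDoS attack explains away the evidence for misconfigured router.

Pr[misconfigured router | latency alert] ≈ 0.931; Pr[misconfigured router | latency alert, DDoS attack] ≈ 0.790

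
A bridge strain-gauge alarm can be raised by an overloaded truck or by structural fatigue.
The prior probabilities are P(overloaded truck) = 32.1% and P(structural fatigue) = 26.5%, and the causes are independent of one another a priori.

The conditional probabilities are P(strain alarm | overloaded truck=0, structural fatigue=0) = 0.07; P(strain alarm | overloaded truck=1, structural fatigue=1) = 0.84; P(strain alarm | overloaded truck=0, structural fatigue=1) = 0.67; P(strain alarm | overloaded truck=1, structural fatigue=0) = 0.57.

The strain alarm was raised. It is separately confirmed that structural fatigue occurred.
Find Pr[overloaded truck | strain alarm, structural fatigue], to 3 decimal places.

Pr[overloaded truck | strain alarm, structural fatigue] ≈ 0.372

P(strain alarm | structural fatigue) = 0.67×0.679 + 0.84×0.321 = 0.454930 + 0.269640 = 0.724570
The overloaded truck-present share is 0.84×0.321 = 0.269640.
Hence the posterior is 0.269640/0.724570 ≈ 0.372.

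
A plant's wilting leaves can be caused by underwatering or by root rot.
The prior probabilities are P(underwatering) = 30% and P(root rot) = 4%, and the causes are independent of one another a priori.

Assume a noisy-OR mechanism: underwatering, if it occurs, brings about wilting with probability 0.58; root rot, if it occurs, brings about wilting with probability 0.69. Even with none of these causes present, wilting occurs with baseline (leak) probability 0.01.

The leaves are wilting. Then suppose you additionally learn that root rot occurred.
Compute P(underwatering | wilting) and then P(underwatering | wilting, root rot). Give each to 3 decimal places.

P(underwatering | wilting) ≈ 0.872; P(underwatering | wilting, root rot) ≈ 0.350

Under noisy-OR, P(wilting | causes) = 1 − (1−0.01)·∏(1−qᵢ) over the active causes.
P(wilting) = 0.01×0.7×0.96 + 0.6931×0.7×0.04 + 0.5842×0.3×0.96 + 0.871102×0.3×0.04 = 0.006720 + 0.019407 + 0.168250 + 0.010453 = 0.204830
The underwatering-present share is 0.168250 + 0.010453 = 0.178703.
Hence the posterior is 0.178703/0.204830 ≈ 0.872.

Now also conditioning on root rot=true:
Numerator (weight on configurations with underwatering): 0.871102·0.3 = 0.261331
Denominator P(wilting | root rot): 0.6931·0.7 + 0.871102·0.3 = 0.746501
P(underwatering | wilting, root rot) = 0.261331/0.746501 ≈ 0.350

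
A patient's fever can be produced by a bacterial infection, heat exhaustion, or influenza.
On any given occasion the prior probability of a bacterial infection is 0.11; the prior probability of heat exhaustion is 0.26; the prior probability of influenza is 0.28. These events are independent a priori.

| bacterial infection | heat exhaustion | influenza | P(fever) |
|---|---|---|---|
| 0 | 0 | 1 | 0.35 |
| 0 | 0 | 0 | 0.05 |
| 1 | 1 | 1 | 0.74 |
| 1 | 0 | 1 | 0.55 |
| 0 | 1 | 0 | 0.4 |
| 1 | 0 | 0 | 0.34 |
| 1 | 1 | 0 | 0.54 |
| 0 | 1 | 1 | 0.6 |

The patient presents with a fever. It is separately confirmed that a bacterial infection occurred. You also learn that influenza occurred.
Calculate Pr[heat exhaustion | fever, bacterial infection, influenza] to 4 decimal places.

For the numerator, keep only heat exhaustion=true terms: 0.74·0.26 = 0.192400
The normalizing constant is 0.55·0.74 + 0.74·0.26 = 0.599400
Posterior = 0.192400 / 0.599400 ≈ 0.3210

Pr[heat exhaustion | fever, bacterial infection, influenza] ≈ 0.3210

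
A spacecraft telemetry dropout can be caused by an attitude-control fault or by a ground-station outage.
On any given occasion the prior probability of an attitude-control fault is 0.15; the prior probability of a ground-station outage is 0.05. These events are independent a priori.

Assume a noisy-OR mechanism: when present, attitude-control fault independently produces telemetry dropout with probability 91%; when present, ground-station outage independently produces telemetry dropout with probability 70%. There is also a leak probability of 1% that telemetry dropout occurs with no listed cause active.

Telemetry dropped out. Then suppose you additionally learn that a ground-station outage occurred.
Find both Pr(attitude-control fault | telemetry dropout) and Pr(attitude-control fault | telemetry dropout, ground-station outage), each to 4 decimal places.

Under noisy-OR, P(telemetry dropout | causes) = 1 − (1−0.01)·∏(1−qᵢ) over the active causes.
P(telemetry dropout) = 0.01·0.85·0.95 + 0.703·0.85·0.05 + 0.9109·0.15·0.95 + 0.97327·0.15·0.05 = 0.008075 + 0.029877 + 0.129803 + 0.007300 = 0.175055
Restricting to configurations with attitude-control fault present: 0.129803 + 0.007300 = 0.137103.
P(attitude-control fault | telemetry dropout) = 0.137103 / 0.175055 ≈ 0.7832

With the extra evidence:
Sum P(telemetry dropout|·) weighted by the priors over both values of attitude-control fault:
  P(telemetry dropout | ground-station outage) = 0.703·0.85 + 0.97327·0.15
        = 0.597550 + 0.145990 = 0.743540
Keeping only the attitude-control fault-present terms gives 0.145990, so
  P(attitude-control fault | telemetry dropout, ground-station outage) = 0.145990 / 0.743540 ≈ 0.1963
— ground-station outage explains away the evidence for attitude-control fault.

Pr(attitude-control fault | telemetry dropout) ≈ 0.7832; Pr(attitude-control fault | telemetry dropout, ground-station outage) ≈ 0.1963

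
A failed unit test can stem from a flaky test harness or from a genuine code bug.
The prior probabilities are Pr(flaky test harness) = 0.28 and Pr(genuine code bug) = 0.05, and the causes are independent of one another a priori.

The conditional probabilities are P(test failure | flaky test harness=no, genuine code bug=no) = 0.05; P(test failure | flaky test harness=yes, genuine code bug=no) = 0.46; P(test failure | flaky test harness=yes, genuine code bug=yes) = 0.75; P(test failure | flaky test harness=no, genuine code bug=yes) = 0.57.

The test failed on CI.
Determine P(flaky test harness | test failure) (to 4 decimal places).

P(test failure) = 0.05·0.72·0.95 + 0.57·0.72·0.05 + 0.46·0.28·0.95 + 0.75·0.28·0.05 = 0.034200 + 0.020520 + 0.122360 + 0.010500 = 0.187580
Restricting to configurations with flaky test harness present: 0.122360 + 0.010500 = 0.132860.
So P(flaky test harness | test failure) = 0.132860/0.187580 ≈ 0.7083.

P(flaky test harness | test failure) ≈ 0.7083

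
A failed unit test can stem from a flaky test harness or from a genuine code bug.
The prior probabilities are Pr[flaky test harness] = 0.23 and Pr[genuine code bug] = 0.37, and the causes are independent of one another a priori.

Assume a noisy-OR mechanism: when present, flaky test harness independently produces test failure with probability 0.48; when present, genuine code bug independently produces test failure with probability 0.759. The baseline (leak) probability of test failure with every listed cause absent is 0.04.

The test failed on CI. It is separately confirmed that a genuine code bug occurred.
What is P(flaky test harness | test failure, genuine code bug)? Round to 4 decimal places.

Under noisy-OR, P(test failure | causes) = 1 − (1−0.04)·∏(1−qᵢ) over the active causes.
For the numerator, keep only flaky test harness=true terms: 0.879693·0.23 = 0.202329
Normalizer over all consistent configurations: 0.76864·0.77 + 0.879693·0.23 = 0.794182
Posterior = 0.202329 / 0.794182 ≈ 0.2548

P(flaky test harness | test failure, genuine code bug) ≈ 0.2548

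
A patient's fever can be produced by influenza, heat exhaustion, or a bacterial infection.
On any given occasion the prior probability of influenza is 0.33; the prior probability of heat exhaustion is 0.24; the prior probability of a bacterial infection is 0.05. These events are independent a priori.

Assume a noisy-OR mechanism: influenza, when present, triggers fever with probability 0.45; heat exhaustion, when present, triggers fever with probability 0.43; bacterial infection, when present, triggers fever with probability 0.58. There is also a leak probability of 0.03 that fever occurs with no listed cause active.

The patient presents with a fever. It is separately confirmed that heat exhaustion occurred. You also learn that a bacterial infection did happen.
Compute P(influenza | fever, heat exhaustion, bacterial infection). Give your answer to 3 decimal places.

Under noisy-OR, P(fever | causes) = 1 − (1−0.03)·∏(1−qᵢ) over the active causes.
P(fever | heat exhaustion, bacterial infection) = 0.767782·0.67 + 0.87228·0.33 = 0.514414 + 0.287852 = 0.802266
Restricting to configurations with influenza present: 0.87228·0.33 = 0.287852.
P(influenza | fever, heat exhaustion, bacterial infection) = 0.287852 / 0.802266 ≈ 0.359

P(influenza | fever, heat exhaustion, bacterial infection) ≈ 0.359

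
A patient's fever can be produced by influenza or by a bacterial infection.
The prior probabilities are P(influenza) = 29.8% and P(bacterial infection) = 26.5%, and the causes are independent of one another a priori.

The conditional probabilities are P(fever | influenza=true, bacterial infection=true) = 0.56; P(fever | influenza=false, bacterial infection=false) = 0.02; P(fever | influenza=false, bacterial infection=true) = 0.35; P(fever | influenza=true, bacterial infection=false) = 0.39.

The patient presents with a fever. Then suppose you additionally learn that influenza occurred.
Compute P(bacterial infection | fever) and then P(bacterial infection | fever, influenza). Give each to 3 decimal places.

Sum P(fever|·) weighted by the priors over the 4 (influenza, bacterial infection) configurations:
  P(fever) = 0.02×0.702×0.735 + 0.35×0.702×0.265 + 0.39×0.298×0.735 + 0.56×0.298×0.265
        = 0.010319 + 0.065111 + 0.085422 + 0.044223 = 0.205075
Configurations with bacterial infection contribute 0.109334, so
  P(bacterial infection | fever) = 0.109334 / 0.205075 ≈ 0.533

Now also conditioning on influenza=true:
Numerator (weight on configurations with bacterial infection): 0.56*0.265 = 0.148400
The normalizing constant is 0.39*0.735 + 0.56*0.265 = 0.435050
P(bacterial infection | fever, influenza) = 0.148400/0.435050 ≈ 0.341
The drop from 0.533 to 0.341 is the explaining-away (discounting) effect.

P(bacterial infection | fever) ≈ 0.533; P(bacterial infection | fever, influenza) ≈ 0.341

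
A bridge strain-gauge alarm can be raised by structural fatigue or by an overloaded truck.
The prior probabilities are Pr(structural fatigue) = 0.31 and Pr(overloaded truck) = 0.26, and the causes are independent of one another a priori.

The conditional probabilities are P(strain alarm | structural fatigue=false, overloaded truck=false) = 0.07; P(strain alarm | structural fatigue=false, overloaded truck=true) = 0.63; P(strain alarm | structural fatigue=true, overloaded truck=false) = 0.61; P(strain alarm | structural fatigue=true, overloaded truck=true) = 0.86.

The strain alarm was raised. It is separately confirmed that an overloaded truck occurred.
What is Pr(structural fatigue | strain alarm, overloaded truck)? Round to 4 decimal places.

Pr(structural fatigue | strain alarm, overloaded truck) ≈ 0.3802

Numerator (weight on configurations with structural fatigue): 0.86*0.31 = 0.266600
Denominator P(strain alarm | overloaded truck): 0.63*0.69 + 0.86*0.31 = 0.701300
P(structural fatigue | strain alarm, overloaded truck) = 0.266600/0.701300 ≈ 0.3802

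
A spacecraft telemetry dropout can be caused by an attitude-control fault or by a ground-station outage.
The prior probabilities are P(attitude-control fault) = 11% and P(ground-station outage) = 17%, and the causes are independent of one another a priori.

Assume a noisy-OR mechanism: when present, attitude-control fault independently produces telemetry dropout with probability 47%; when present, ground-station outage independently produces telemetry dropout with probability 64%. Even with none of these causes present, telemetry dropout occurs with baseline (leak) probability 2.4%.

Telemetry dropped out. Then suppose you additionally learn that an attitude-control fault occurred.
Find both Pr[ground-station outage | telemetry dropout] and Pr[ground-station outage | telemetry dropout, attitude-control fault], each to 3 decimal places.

Under noisy-OR, P(telemetry dropout | causes) = 1 − (1−0.024)·∏(1−qᵢ) over the active causes.
P(telemetry dropout) = 0.024·0.89·0.83 + 0.64864·0.89·0.17 + 0.48272·0.11·0.83 + 0.813779·0.11·0.17 = 0.017729 + 0.098139 + 0.044072 + 0.015218 = 0.175158
The ground-station outage-present share is 0.098139 + 0.015218 = 0.113357.
So P(ground-station outage | telemetry dropout) = 0.113357/0.175158 ≈ 0.647.

With the extra evidence:
P(telemetry dropout | attitude-control fault) = 0.48272·0.83 + 0.813779·0.17 = 0.400658 + 0.138342 = 0.539000
The ground-station outage-present share is 0.813779·0.17 = 0.138342.
P(ground-station outage | telemetry dropout, attitude-control fault) = 0.138342 / 0.539000 ≈ 0.257

Pr[ground-station outage | telemetry dropout] ≈ 0.647; Pr[ground-station outage | telemetry dropout, attitude-control fault] ≈ 0.257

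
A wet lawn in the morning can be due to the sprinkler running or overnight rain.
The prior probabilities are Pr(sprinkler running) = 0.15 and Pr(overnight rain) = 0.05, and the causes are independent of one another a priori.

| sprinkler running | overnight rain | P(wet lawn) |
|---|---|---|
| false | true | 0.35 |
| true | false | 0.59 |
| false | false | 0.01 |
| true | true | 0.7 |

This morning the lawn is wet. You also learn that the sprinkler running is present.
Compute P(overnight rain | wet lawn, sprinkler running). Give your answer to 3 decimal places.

P(wet lawn | sprinkler running) = 0.59*0.95 + 0.7*0.05 = 0.560500 + 0.035000 = 0.595500
The overnight rain-present share is 0.7*0.05 = 0.035000.
Hence the posterior is 0.035000/0.595500 ≈ 0.059.

P(overnight rain | wet lawn, sprinkler running) ≈ 0.059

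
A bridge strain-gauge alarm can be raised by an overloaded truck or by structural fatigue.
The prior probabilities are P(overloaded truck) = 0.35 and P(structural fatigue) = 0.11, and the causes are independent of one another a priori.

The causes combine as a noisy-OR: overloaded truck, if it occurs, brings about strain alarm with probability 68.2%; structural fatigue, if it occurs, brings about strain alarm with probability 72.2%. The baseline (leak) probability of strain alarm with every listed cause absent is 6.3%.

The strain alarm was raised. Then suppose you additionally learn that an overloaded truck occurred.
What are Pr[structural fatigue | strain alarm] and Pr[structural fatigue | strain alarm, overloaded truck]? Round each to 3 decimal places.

Pr[structural fatigue | strain alarm] ≈ 0.257; Pr[structural fatigue | strain alarm, overloaded truck] ≈ 0.139

Under noisy-OR, P(strain alarm | causes) = 1 − (1−0.063)·∏(1−qᵢ) over the active causes.
P(strain alarm) = 0.063·0.65·0.89 + 0.739514·0.65·0.11 + 0.702034·0.35·0.89 + 0.917165·0.35·0.11 = 0.036445 + 0.052875 + 0.218684 + 0.035311 = 0.343315
Of this, 0.088186 comes from 0.052875 + 0.035311 (the structural fatigue=true cases).
Hence the posterior is 0.088186/0.343315 ≈ 0.257.

Now also conditioning on overloaded truck=true:
P(strain alarm | overloaded truck) = 0.702034·0.89 + 0.917165·0.11 = 0.624810 + 0.100888 = 0.725698
The structural fatigue-present share is 0.917165·0.11 = 0.100888.
P(structural fatigue | strain alarm, overloaded truck) = 0.100888 / 0.725698 ≈ 0.139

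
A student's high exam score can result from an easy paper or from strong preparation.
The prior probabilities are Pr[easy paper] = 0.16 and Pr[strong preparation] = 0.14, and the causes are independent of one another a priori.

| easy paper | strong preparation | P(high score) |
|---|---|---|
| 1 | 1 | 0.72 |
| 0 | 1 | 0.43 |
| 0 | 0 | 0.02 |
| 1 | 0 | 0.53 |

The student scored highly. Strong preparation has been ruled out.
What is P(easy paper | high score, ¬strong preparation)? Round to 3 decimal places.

Enumerate both values of easy paper and weight by the priors:
  P(high score | ¬strong preparation) = 0.02×0.84 + 0.53×0.16
        = 0.016800 + 0.084800 = 0.101600
The terms with easy paper present sum to 0.084800, so
  P(easy paper | high score, ¬strong preparation) = 0.084800 / 0.101600 ≈ 0.835

P(easy paper | high score, ¬strong preparation) ≈ 0.835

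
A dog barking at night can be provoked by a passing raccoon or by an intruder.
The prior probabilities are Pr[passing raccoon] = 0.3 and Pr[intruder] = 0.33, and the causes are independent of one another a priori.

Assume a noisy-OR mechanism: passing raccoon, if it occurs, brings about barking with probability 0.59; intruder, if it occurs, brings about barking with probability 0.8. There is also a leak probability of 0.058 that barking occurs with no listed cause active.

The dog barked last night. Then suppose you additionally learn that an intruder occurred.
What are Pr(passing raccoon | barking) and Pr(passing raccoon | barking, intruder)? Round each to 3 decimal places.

Under noisy-OR, P(barking | causes) = 1 − (1−0.058)·∏(1−qᵢ) over the active causes.
Numerator (weight on configurations with passing raccoon): 0.123370 + 0.091353 = 0.214723
The normalizing constant is 0.058×0.7×0.67 + 0.8116×0.7×0.33 + 0.61378×0.3×0.67 + 0.922756×0.3×0.33 = 0.429405
Posterior = 0.214723 / 0.429405 ≈ 0.500

Now also conditioning on intruder=true:
Weight on passing raccoon=true, given the evidence: 0.922756*0.3 = 0.276827
The normalizing constant is 0.8116*0.7 + 0.922756*0.3 = 0.844947
Posterior = 0.276827 / 0.844947 ≈ 0.328

Pr(passing raccoon | barking) ≈ 0.500; Pr(passing raccoon | barking, intruder) ≈ 0.328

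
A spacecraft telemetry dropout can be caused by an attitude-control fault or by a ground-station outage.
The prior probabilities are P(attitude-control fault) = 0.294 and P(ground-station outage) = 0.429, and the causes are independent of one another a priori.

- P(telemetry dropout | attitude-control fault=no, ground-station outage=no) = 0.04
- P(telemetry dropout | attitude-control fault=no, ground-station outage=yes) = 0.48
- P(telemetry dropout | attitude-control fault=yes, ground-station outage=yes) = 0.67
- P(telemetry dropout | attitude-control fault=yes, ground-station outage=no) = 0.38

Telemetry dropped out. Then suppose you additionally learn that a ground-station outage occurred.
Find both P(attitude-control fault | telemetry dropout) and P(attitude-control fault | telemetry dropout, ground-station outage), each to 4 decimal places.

P(attitude-control fault | telemetry dropout) ≈ 0.4787; P(attitude-control fault | telemetry dropout, ground-station outage) ≈ 0.3676

P(telemetry dropout) = 0.04×0.706×0.571 + 0.48×0.706×0.429 + 0.38×0.294×0.571 + 0.67×0.294×0.429 = 0.016125 + 0.145380 + 0.063792 + 0.084504 = 0.309801
Of this, 0.148296 comes from 0.063792 + 0.084504 (the attitude-control fault=true cases).
P(attitude-control fault | telemetry dropout) = 0.148296 / 0.309801 ≈ 0.4787

Now condition on the additional information:
Numerator (weight on configurations with attitude-control fault): 0.67*0.294 = 0.196980
Denominator P(telemetry dropout | ground-station outage): 0.48*0.706 + 0.67*0.294 = 0.535860
P(attitude-control fault | telemetry dropout, ground-station outage) = 0.196980/0.535860 ≈ 0.3676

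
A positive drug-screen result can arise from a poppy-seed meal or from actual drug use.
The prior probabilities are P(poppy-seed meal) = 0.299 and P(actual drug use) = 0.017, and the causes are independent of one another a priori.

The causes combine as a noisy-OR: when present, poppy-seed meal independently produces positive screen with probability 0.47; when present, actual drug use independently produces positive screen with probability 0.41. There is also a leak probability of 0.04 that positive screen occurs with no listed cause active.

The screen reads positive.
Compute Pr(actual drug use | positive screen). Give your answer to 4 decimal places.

Pr(actual drug use | positive screen) ≈ 0.0483

Under noisy-OR, P(positive screen | causes) = 1 − (1−0.04)·∏(1−qᵢ) over the active causes.
Sum P(positive screen|·) weighted by the priors over the 4 (poppy-seed meal, actual drug use) configurations:
  P(positive screen) = 0.04·0.701·0.983 + 0.4336·0.701·0.017 + 0.4912·0.299·0.983 + 0.699808·0.299·0.017
        = 0.027563 + 0.005167 + 0.144372 + 0.003557 = 0.180659
Keeping only the actual drug use-present terms gives 0.008724, so
  P(actual drug use | positive screen) = 0.008724 / 0.180659 ≈ 0.0483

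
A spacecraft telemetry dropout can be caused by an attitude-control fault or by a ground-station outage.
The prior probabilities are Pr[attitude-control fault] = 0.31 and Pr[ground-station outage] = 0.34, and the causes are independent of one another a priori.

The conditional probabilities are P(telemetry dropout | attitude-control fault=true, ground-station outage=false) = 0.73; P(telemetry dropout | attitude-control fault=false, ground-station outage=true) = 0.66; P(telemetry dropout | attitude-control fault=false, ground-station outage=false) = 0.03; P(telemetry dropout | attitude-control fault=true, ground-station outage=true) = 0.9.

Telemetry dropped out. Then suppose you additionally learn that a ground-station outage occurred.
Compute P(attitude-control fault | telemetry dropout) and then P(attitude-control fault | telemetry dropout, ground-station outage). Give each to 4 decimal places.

P(attitude-control fault | telemetry dropout) ≈ 0.5917; P(attitude-control fault | telemetry dropout, ground-station outage) ≈ 0.3799

Sum P(telemetry dropout|·) weighted by the priors over the 4 (attitude-control fault, ground-station outage) configurations:
  P(telemetry dropout) = 0.03·0.69·0.66 + 0.66·0.69·0.34 + 0.73·0.31·0.66 + 0.9·0.31·0.34
        = 0.013662 + 0.154836 + 0.149358 + 0.094860 = 0.412716
The terms with attitude-control fault present sum to 0.244218, so
  P(attitude-control fault | telemetry dropout) = 0.244218 / 0.412716 ≈ 0.5917

Now condition on the additional information:
For the numerator, keep only attitude-control fault=true terms: 0.9×0.31 = 0.279000
Normalizer over all consistent configurations: 0.66×0.69 + 0.9×0.31 = 0.734400
P(attitude-control fault | telemetry dropout, ground-station outage) = 0.279000/0.734400 ≈ 0.3799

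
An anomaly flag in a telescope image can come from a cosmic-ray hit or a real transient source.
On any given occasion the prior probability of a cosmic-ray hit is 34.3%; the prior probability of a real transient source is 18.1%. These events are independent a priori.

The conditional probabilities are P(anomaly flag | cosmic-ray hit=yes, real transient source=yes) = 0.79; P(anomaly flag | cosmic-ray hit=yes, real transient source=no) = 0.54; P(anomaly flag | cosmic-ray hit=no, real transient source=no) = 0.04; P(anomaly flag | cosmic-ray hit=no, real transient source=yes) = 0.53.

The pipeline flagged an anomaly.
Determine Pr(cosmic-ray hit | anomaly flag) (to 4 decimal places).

Pr(cosmic-ray hit | anomaly flag) ≈ 0.7036

Weight on cosmic-ray hit=true, given the evidence: 0.151695 + 0.049046 = 0.200741
Denominator P(anomaly flag): 0.04×0.657×0.819 + 0.53×0.657×0.181 + 0.54×0.343×0.819 + 0.79×0.343×0.181 = 0.285290
P(cosmic-ray hit | anomaly flag) = 0.200741/0.285290 ≈ 0.7036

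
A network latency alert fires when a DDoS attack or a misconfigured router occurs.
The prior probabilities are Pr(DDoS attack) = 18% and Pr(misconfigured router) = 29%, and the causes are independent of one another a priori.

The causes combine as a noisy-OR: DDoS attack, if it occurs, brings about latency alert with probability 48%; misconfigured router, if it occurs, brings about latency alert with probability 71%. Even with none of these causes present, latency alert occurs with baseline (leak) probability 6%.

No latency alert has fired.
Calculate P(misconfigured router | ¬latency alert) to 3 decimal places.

Under noisy-OR, P(latency alert | causes) = 1 − (1−0.06)·∏(1−qᵢ) over the active causes.
By total probability over the 4 (DDoS attack, misconfigured router) configurations:
  P(¬latency alert) = 0.94*0.82*0.71 + 0.2726*0.82*0.29 + 0.4888*0.18*0.71 + 0.141752*0.18*0.29
        = 0.547268 + 0.064824 + 0.062469 + 0.007399 = 0.681960
Keeping only the misconfigured router-present terms gives 0.072223, so
  P(misconfigured router | ¬latency alert) = 0.072223 / 0.681960 ≈ 0.106

P(misconfigured router | ¬latency alert) ≈ 0.106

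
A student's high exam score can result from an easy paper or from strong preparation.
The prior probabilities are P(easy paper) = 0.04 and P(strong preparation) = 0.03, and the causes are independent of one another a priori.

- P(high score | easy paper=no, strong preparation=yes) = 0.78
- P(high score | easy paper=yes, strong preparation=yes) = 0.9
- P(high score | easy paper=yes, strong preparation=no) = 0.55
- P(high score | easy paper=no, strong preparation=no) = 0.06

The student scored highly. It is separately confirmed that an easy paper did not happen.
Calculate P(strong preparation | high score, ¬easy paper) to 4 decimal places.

P(strong preparation | high score, ¬easy paper) ≈ 0.2868

For the numerator, keep only strong preparation=true terms: 0.78·0.03 = 0.023400
Normalizer over all consistent configurations: 0.06·0.97 + 0.78·0.03 = 0.081600
Posterior = 0.023400 / 0.081600 ≈ 0.2868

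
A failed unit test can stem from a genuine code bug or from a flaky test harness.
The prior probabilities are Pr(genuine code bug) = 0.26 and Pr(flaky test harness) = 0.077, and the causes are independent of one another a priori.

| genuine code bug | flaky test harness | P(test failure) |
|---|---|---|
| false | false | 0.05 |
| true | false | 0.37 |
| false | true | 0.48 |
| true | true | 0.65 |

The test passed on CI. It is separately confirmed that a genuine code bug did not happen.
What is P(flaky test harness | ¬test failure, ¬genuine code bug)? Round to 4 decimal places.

Sum P(¬test failure|·) weighted by the priors over both values of flaky test harness:
  P(¬test failure | ¬genuine code bug) = 0.95*0.923 + 0.52*0.077
        = 0.876850 + 0.040040 = 0.916890
The terms with flaky test harness present sum to 0.040040, so
  P(flaky test harness | ¬test failure, ¬genuine code bug) = 0.040040 / 0.916890 ≈ 0.0437

P(flaky test harness | ¬test failure, ¬genuine code bug) ≈ 0.0437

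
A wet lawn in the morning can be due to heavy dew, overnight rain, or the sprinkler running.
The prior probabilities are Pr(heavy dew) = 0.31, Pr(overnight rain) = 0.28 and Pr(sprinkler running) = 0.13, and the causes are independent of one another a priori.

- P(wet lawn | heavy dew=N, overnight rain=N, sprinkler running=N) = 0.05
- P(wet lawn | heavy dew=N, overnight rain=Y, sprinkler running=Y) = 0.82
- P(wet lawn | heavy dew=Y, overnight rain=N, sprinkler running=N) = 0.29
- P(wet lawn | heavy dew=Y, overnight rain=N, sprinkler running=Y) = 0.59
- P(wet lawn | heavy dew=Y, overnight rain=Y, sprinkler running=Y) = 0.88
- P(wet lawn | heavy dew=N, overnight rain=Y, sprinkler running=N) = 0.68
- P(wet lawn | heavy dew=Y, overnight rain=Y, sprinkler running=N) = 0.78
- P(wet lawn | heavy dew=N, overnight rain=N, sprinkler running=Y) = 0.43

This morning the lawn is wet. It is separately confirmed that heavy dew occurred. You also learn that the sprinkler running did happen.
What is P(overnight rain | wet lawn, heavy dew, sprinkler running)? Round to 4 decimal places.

P(wet lawn | heavy dew, sprinkler running) = 0.59·0.72 + 0.88·0.28 = 0.424800 + 0.246400 = 0.671200
Restricting to configurations with overnight rain present: 0.88·0.28 = 0.246400.
So P(overnight rain | wet lawn, heavy dew, sprinkler running) = 0.246400/0.671200 ≈ 0.3671.

P(overnight rain | wet lawn, heavy dew, sprinkler running) ≈ 0.3671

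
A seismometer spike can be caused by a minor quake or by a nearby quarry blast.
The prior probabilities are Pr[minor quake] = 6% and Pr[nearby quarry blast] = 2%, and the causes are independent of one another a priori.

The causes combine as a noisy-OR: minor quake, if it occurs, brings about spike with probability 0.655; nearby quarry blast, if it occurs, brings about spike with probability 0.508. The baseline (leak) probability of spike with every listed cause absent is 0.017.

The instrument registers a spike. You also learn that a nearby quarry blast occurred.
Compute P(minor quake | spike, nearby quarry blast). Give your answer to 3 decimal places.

Under noisy-OR, P(spike | causes) = 1 − (1−0.017)·∏(1−qᵢ) over the active causes.
Numerator (weight on configurations with minor quake): 0.833146·0.06 = 0.049989
The normalizing constant is 0.516364·0.94 + 0.833146·0.06 = 0.535371
P(minor quake | spike, nearby quarry blast) = 0.049989/0.535371 ≈ 0.093

P(minor quake | spike, nearby quarry blast) ≈ 0.093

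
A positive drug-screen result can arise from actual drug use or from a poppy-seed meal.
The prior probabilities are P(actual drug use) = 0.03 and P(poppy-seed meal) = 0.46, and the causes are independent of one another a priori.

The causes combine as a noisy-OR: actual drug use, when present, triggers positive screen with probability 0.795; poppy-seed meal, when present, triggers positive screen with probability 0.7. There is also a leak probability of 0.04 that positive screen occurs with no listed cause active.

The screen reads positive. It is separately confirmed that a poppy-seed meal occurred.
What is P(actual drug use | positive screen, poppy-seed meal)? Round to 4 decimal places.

P(actual drug use | positive screen, poppy-seed meal) ≈ 0.0393

Under noisy-OR, P(positive screen | causes) = 1 − (1−0.04)·∏(1−qᵢ) over the active causes.
Weight on actual drug use=true, given the evidence: 0.94096×0.03 = 0.028229
Denominator P(positive screen | poppy-seed meal): 0.712×0.97 + 0.94096×0.03 = 0.718869
Posterior = 0.028229 / 0.718869 ≈ 0.0393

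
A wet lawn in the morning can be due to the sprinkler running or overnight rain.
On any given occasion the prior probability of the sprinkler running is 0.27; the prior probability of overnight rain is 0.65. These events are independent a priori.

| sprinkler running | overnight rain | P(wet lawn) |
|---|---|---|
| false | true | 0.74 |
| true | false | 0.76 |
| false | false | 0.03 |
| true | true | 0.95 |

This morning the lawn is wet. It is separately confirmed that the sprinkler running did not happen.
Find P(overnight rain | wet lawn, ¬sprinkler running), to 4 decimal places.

P(overnight rain | wet lawn, ¬sprinkler running) ≈ 0.9786

Weight on overnight rain=true, given the evidence: 0.74*0.65 = 0.481000
Denominator P(wet lawn | ¬sprinkler running): 0.03*0.35 + 0.74*0.65 = 0.491500
P(overnight rain | wet lawn, ¬sprinkler running) = 0.481000/0.491500 ≈ 0.9786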